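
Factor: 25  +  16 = 41^1 = 41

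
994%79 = 46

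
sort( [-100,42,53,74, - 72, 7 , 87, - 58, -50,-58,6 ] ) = [-100, - 72, - 58, - 58, - 50,  6, 7,42,53, 74,  87]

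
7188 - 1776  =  5412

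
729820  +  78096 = 807916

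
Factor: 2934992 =2^4*183437^1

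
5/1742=5/1742 = 0.00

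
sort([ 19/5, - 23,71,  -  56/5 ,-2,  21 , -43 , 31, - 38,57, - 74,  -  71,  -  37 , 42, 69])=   [-74 , - 71 ,- 43,  -  38,-37,  -  23,  -  56/5,-2, 19/5,21,31,42 , 57, 69, 71]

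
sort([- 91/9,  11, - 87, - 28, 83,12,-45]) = [ - 87,  -  45, -28, -91/9,11,12, 83] 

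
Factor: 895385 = 5^1 *131^1*1367^1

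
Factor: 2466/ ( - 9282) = -411/1547 = -3^1*7^(-1)*13^(  -  1) * 17^( - 1)*137^1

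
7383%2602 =2179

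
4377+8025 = 12402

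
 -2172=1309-3481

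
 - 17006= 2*( - 8503) 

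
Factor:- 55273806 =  - 2^1*3^3*7^1*31^1 *53^1*89^1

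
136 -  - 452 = 588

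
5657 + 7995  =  13652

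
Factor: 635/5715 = 1/9 = 3^ ( - 2)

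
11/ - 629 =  - 1+618/629=- 0.02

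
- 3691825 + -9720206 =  - 13412031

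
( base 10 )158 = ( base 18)8e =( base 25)68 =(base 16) 9E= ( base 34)4m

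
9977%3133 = 578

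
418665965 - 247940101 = 170725864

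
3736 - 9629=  - 5893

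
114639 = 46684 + 67955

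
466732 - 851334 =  - 384602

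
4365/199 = 21 + 186/199 = 21.93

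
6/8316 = 1/1386 =0.00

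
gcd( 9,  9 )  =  9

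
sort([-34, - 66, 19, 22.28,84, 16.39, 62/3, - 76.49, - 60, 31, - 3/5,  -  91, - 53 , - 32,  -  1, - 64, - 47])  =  [ - 91, - 76.49,  -  66, - 64, - 60,-53, - 47, - 34, - 32,-1,-3/5,16.39 , 19, 62/3, 22.28, 31 , 84]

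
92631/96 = 964 + 29/32 = 964.91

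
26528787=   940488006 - 913959219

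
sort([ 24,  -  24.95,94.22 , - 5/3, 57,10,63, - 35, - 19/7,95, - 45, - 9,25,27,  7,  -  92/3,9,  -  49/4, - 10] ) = [ - 45, - 35, - 92/3, - 24.95, - 49/4, - 10,  -  9,-19/7,-5/3  ,  7,9, 10,24, 25, 27,57  ,  63,94.22,95 ]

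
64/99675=64/99675  =  0.00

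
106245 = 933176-826931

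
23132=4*5783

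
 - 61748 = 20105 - 81853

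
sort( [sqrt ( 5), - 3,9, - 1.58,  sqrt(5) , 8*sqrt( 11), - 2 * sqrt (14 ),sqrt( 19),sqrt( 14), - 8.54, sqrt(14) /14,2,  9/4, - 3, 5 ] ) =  [  -  8.54, - 2*sqrt(14), - 3, - 3,-1.58, sqrt( 14)/14,2, sqrt ( 5), sqrt ( 5 ),9/4, sqrt( 14), sqrt( 19), 5, 9, 8*  sqrt( 11) ] 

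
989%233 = 57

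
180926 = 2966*61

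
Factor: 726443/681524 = 2^ ( - 2) * 67^( -1)*577^1* 1259^1*2543^( - 1) 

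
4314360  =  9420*458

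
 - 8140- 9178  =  -17318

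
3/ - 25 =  - 1+22/25= - 0.12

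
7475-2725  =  4750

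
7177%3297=583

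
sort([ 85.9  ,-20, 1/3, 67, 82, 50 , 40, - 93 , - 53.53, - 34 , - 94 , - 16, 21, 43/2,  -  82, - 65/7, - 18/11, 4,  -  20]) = [  -  94,-93,- 82, - 53.53, - 34,-20, - 20, - 16, - 65/7, - 18/11,1/3,4, 21,43/2,40, 50,67, 82 , 85.9 ] 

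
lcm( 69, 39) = 897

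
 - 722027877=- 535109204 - 186918673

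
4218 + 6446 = 10664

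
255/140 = 1 + 23/28=   1.82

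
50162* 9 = 451458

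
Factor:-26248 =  -2^3*17^1*193^1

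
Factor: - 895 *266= - 238070 = - 2^1 *5^1*7^1*19^1 * 179^1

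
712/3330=356/1665 = 0.21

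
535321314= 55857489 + 479463825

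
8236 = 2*4118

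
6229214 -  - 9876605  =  16105819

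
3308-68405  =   - 65097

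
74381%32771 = 8839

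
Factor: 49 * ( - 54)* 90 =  -2^2* 3^5*5^1*7^2 =- 238140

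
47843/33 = 1449  +  26/33 = 1449.79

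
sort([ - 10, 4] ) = [-10,  4 ] 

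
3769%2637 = 1132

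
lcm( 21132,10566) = 21132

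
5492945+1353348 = 6846293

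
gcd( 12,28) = 4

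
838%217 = 187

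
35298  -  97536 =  - 62238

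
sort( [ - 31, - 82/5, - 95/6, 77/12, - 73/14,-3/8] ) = [ - 31,-82/5,-95/6, - 73/14, - 3/8,77/12] 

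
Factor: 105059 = 31^1  *3389^1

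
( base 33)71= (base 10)232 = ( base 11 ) 1a1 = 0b11101000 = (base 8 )350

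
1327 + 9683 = 11010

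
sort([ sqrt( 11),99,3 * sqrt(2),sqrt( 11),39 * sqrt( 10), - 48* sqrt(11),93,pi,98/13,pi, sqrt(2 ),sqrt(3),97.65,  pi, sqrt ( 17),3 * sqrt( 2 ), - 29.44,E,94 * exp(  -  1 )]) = [ - 48  *sqrt (11), - 29.44,sqrt(2),  sqrt(3),E , pi,pi,pi , sqrt (11 ), sqrt( 11),  sqrt (17),3 * sqrt( 2),3*sqrt( 2),98/13, 94 * exp(-1), 93,97.65,  99,39 * sqrt(10)]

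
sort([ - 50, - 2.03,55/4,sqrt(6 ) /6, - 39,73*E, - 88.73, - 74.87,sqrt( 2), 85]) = [ - 88.73, - 74.87, - 50, - 39,  -  2.03,sqrt(6)/6,sqrt( 2 ),55/4,  85,73*E] 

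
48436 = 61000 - 12564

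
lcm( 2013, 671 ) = 2013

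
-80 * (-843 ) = 67440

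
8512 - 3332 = 5180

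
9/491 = 9/491 = 0.02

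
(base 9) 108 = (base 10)89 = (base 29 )32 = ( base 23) 3k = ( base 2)1011001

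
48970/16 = 24485/8 = 3060.62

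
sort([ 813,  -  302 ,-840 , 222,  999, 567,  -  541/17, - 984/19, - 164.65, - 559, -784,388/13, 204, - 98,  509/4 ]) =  [ - 840, - 784,  -  559, - 302, - 164.65, - 98, -984/19, - 541/17, 388/13,509/4,204,222, 567, 813, 999 ] 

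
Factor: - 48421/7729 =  - 41^1*59^( - 1 )*131^(- 1 )*1181^1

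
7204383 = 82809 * 87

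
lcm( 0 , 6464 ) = 0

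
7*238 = 1666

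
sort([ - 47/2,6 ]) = [ - 47/2,6 ] 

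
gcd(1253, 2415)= 7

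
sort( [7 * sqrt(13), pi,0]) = [ 0,pi, 7*sqrt(13 ) ]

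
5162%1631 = 269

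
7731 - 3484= 4247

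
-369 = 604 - 973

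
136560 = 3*45520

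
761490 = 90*8461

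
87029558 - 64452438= 22577120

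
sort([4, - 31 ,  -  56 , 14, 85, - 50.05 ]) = [ - 56, - 50.05, - 31 , 4,14,85]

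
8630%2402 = 1424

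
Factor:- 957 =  - 3^1 * 11^1 * 29^1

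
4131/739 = 4131/739= 5.59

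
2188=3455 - 1267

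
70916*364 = 25813424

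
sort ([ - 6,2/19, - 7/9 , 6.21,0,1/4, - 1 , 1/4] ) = [ - 6, - 1 ,-7/9,0,2/19,1/4,1/4, 6.21 ] 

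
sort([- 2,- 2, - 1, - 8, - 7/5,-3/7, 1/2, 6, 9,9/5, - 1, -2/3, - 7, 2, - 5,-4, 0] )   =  [-8,  -  7, - 5,-4, - 2, - 2, - 7/5, - 1,-1, -2/3, -3/7, 0,1/2,9/5,2,6,9 ]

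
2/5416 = 1/2708 = 0.00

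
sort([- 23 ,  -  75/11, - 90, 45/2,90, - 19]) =[-90, - 23, - 19,-75/11,45/2,90 ]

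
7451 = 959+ 6492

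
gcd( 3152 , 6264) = 8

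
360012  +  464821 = 824833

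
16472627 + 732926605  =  749399232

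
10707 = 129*83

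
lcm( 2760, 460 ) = 2760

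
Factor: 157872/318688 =429/866 = 2^(  -  1 )*3^1*11^1*13^1*433^( - 1)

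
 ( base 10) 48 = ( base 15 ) 33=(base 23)22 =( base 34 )1E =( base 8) 60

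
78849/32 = 2464+ 1/32 = 2464.03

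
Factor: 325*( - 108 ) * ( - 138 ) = 4843800 =2^3*3^4*5^2 * 13^1*23^1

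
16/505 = 16/505 = 0.03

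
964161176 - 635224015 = 328937161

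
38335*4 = 153340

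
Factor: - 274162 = -2^1*7^1 * 19583^1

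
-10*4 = - 40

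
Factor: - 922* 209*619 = -2^1*11^1*19^1*461^1 * 619^1 = - 119280062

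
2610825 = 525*4973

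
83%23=14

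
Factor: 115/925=23/185 = 5^( - 1 )*23^1*37^( - 1)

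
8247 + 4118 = 12365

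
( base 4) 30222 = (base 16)32A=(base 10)810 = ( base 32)PA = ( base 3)1010000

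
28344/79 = 28344/79 = 358.78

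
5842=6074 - 232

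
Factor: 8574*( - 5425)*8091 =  - 2^1*3^3 *5^2*7^1*29^1*31^2*1429^1 = - 376344369450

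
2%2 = 0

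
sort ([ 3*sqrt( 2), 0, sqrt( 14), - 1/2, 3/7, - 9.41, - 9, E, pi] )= [ - 9.41, - 9, - 1/2, 0 , 3/7, E, pi,sqrt(14),3*sqrt ( 2) ] 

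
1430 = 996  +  434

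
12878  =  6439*2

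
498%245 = 8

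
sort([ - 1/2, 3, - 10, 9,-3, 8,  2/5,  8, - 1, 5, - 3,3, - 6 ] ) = [  -  10, - 6,- 3,-3 , - 1,  -  1/2 , 2/5, 3,3,5,8,8,9]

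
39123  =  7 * 5589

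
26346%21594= 4752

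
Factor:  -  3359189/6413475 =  - 3^( - 1)*5^ ( - 2)*1091^1*3079^1*85513^( - 1)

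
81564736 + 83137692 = 164702428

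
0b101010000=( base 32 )ag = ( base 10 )336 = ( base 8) 520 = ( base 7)660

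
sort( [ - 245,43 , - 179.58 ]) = [ - 245, - 179.58,43 ]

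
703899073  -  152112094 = 551786979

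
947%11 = 1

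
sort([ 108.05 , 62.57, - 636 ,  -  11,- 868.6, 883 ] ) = [ - 868.6,  -  636, - 11,62.57, 108.05,  883]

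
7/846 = 7/846 = 0.01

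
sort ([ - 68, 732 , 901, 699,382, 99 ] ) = [ - 68,99, 382,  699,732,  901 ]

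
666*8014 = 5337324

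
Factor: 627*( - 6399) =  - 3^5*11^1 * 19^1*79^1 = - 4012173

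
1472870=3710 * 397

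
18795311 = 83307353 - 64512042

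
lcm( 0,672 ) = 0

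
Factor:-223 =-223^1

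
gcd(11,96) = 1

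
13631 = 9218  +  4413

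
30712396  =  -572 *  (-53693)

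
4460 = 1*4460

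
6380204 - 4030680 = 2349524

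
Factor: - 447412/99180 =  - 203/45 = - 3^( -2 ) * 5^ (- 1) * 7^1 * 29^1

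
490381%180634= 129113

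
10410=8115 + 2295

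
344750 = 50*6895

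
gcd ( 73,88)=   1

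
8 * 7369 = 58952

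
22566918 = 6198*3641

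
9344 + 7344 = 16688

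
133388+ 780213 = 913601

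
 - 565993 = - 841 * 673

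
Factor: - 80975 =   -  5^2 * 41^1 * 79^1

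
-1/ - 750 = 1/750 = 0.00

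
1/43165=1/43165 = 0.00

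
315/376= 315/376 = 0.84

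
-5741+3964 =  - 1777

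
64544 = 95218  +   - 30674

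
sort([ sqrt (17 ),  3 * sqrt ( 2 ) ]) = [sqrt(17), 3*sqrt(2)] 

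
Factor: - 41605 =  - 5^1 *53^1* 157^1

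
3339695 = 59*56605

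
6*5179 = 31074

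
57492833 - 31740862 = 25751971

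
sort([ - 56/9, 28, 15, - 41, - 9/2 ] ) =[ - 41,-56/9 ,-9/2,  15 , 28]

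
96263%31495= 1778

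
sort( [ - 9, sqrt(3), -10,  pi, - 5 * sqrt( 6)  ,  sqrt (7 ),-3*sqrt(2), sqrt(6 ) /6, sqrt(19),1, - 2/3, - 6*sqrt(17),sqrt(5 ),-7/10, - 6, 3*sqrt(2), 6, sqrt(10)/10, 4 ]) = [ - 6*sqrt(17), - 5*sqrt(6), - 10,  -  9,-6,- 3*sqrt (2 ),-7/10,-2/3 , sqrt( 10)/10,sqrt(6) /6, 1, sqrt ( 3 ), sqrt( 5), sqrt(7 ),pi, 4, 3*sqrt(2), sqrt( 19),6] 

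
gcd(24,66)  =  6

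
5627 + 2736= 8363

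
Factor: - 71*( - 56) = 3976 = 2^3*7^1*71^1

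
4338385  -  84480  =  4253905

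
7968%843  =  381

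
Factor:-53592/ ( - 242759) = 2^3*3^1 * 7^1*761^( - 1)=   168/761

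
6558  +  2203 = 8761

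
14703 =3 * 4901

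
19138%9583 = 9555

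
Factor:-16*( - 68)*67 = 2^6*17^1*67^1  =  72896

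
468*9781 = 4577508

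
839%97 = 63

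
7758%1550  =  8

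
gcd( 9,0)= 9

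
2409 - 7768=  -  5359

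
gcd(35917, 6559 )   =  7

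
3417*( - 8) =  - 27336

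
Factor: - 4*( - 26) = 2^3*13^1 = 104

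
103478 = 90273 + 13205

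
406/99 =4+10/99 = 4.10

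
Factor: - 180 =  - 2^2 * 3^2*5^1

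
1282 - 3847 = -2565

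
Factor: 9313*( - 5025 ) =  - 3^1*5^2* 67^2 * 139^1 = -  46797825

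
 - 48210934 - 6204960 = - 54415894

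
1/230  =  1/230  =  0.00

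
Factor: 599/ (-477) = -3^( - 2)*53^(-1)*599^1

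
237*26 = 6162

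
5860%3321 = 2539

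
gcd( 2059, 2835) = 1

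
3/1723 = 3/1723 = 0.00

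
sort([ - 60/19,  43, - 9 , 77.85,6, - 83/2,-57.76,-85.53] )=[-85.53,-57.76, - 83/2,-9,  -  60/19, 6, 43, 77.85 ] 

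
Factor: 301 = 7^1*43^1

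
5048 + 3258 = 8306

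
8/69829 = 8/69829 = 0.00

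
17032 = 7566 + 9466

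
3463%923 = 694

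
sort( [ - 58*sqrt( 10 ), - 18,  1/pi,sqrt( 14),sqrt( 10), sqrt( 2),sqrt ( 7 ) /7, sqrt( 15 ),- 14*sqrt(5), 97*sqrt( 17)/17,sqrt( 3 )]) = [ - 58*sqrt( 10), - 14 * sqrt ( 5 ), - 18,  1/pi, sqrt ( 7 ) /7, sqrt(2) , sqrt ( 3 ), sqrt( 10),sqrt( 14),sqrt (15),97 * sqrt(17 )/17 ]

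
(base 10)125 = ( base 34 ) 3n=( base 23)5a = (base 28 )4D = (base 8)175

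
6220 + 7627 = 13847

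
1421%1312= 109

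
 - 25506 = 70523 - 96029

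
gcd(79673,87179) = 1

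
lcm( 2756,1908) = 24804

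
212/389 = 212/389 = 0.54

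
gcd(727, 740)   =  1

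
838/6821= 838/6821 = 0.12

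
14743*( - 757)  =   - 11160451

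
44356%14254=1594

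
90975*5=454875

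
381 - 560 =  - 179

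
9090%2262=42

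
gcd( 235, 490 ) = 5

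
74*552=40848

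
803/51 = 803/51 = 15.75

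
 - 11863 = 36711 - 48574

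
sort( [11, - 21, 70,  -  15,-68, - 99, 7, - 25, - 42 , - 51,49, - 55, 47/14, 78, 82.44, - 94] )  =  [ - 99,-94,-68, - 55, - 51, - 42, - 25,-21, -15,47/14, 7,11,49, 70,78,82.44 ]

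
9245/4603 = 9245/4603  =  2.01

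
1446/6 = 241 = 241.00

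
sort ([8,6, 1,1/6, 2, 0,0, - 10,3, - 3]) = [ - 10, - 3, 0, 0, 1/6 , 1,2 , 3,6,8] 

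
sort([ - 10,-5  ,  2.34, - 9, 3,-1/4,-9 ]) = [ - 10, - 9, - 9,  -  5 , -1/4 , 2.34, 3 ]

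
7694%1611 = 1250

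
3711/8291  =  3711/8291 = 0.45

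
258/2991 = 86/997 = 0.09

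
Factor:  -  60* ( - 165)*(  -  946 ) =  - 2^3*3^2*5^2*11^2*43^1 = -9365400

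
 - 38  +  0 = -38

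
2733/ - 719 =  - 4 + 143/719 = -3.80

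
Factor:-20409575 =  - 5^2*59^1*101^1*137^1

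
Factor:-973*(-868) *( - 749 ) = - 632578436 = - 2^2*7^3 * 31^1*107^1 *139^1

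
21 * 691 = 14511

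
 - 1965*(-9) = 17685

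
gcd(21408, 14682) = 6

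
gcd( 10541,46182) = 1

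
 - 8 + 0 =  - 8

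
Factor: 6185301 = 3^1*41^1 * 50287^1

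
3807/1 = 3807=   3807.00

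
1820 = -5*( - 364) 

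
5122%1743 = 1636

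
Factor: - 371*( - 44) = 2^2*7^1*11^1 * 53^1 = 16324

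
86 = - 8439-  - 8525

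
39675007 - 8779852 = 30895155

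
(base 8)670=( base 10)440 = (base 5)3230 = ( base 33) DB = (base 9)538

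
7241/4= 7241/4 = 1810.25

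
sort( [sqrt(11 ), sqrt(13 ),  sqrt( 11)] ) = [sqrt(11), sqrt(11 ),  sqrt( 13) ]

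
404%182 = 40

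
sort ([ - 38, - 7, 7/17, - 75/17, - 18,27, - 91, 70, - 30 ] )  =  [ - 91 , - 38, - 30, - 18, - 7, - 75/17, 7/17, 27, 70]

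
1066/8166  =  533/4083 =0.13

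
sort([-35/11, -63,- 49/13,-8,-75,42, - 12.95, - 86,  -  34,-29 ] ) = [ - 86, - 75, - 63, - 34, - 29,-12.95, - 8, - 49/13,-35/11,42]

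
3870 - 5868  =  -1998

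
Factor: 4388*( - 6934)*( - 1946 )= 59209758832 = 2^4*7^1*139^1*1097^1*3467^1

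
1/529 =1/529 = 0.00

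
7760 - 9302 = - 1542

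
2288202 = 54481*42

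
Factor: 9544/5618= 4772/2809 = 2^2*53^( - 2)*1193^1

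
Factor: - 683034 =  - 2^1*3^1*11^1*79^1*131^1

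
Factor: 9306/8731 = 2^1 * 3^2*11^1 * 47^1*8731^(- 1 ) 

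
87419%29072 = 203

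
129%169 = 129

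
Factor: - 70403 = - 23^1*3061^1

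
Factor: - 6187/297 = - 3^( - 3)*11^(-1)*23^1*269^1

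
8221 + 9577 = 17798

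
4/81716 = 1/20429 = 0.00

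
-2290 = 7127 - 9417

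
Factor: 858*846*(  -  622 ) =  - 451489896 = - 2^3*3^3 *11^1*13^1*47^1*311^1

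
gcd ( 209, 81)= 1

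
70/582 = 35/291 = 0.12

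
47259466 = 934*50599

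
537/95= 5 + 62/95 = 5.65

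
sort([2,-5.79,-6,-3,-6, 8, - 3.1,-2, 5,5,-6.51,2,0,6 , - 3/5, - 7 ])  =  [ - 7, - 6.51,-6, - 6,  -  5.79, - 3.1, - 3,  -  2,  -  3/5,0, 2 , 2, 5,5,6, 8 ]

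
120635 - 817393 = - 696758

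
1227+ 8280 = 9507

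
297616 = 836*356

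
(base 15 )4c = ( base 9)80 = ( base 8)110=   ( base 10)72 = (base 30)2C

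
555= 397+158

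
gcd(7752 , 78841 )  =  1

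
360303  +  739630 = 1099933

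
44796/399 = 112 + 36/133 = 112.27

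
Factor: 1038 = 2^1 * 3^1*173^1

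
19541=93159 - 73618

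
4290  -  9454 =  - 5164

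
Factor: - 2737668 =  - 2^2 *3^1*228139^1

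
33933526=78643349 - 44709823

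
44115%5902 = 2801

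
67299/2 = 33649+1/2 = 33649.50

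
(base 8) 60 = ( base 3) 1210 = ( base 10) 48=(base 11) 44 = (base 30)1i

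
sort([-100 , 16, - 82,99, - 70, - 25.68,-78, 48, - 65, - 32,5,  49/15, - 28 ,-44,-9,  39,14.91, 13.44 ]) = [ - 100, - 82, - 78  , - 70,-65, - 44, - 32,  -  28 ,  -  25.68,  -  9, 49/15,5,13.44,14.91,16,39,  48, 99] 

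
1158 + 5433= 6591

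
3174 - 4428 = -1254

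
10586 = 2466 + 8120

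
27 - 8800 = -8773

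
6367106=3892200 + 2474906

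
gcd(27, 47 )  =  1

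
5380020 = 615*8748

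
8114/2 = 4057= 4057.00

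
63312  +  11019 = 74331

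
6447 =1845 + 4602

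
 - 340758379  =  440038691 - 780797070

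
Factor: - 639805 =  - 5^1*41^1 * 3121^1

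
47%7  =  5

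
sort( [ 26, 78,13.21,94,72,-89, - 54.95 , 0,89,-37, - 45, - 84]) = [ -89, - 84,-54.95, - 45, - 37,0,13.21, 26,72,78,89,94]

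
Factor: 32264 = 2^3*37^1 *109^1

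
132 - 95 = 37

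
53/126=53/126 = 0.42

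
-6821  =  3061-9882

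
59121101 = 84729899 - 25608798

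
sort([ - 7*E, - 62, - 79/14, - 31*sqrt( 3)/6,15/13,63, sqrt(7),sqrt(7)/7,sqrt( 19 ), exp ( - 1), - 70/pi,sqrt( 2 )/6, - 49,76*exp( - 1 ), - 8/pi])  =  [ - 62, - 49, -70/pi, - 7*E, - 31 * sqrt( 3) /6, - 79/14, - 8/pi,sqrt(2)/6, exp( - 1),sqrt ( 7)/7,15/13  ,  sqrt (7), sqrt( 19),76 * exp( - 1), 63 ]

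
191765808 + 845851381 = 1037617189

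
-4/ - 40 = 1/10 =0.10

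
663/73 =663/73 = 9.08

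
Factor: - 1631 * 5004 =- 8161524 = -2^2*3^2*7^1*139^1*233^1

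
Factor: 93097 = 93097^1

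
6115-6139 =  - 24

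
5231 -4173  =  1058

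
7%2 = 1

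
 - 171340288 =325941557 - 497281845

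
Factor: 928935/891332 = 2^( - 2)*3^3*5^1* 7^1 * 13^ ( - 1) * 61^ ( - 1)*281^( - 1 ) * 983^1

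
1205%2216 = 1205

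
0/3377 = 0=0.00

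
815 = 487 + 328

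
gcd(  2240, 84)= 28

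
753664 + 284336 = 1038000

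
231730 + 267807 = 499537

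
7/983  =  7/983 =0.01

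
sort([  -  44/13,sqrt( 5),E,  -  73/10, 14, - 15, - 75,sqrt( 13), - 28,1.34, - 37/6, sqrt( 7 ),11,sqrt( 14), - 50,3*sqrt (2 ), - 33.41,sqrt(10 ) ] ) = [ - 75,-50, -33.41, - 28, - 15, - 73/10, - 37/6, - 44/13,  1.34,sqrt(5 ),sqrt( 7 ),E, sqrt( 10), sqrt( 13 ), sqrt( 14),3 * sqrt( 2),11 , 14]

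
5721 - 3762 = 1959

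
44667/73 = 611 + 64/73= 611.88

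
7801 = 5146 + 2655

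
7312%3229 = 854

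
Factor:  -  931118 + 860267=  - 70851= -  3^1*11^1*19^1*113^1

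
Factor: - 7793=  - 7793^1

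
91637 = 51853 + 39784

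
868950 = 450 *1931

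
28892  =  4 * 7223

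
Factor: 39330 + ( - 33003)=3^2*19^1*37^1  =  6327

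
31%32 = 31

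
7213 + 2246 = 9459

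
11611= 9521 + 2090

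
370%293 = 77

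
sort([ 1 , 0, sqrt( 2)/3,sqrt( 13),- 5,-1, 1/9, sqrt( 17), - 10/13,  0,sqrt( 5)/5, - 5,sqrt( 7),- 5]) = [ - 5,-5, - 5, - 1 , - 10/13 , 0,  0,1/9,sqrt( 5)/5,  sqrt (2)/3, 1,sqrt( 7), sqrt(13 ), sqrt (17 )]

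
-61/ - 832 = 61/832 = 0.07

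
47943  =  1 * 47943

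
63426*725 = 45983850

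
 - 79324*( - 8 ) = 634592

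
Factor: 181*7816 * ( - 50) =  - 2^4 *5^2 * 181^1*977^1 = - 70734800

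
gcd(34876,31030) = 2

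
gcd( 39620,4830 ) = 70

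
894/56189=894/56189=0.02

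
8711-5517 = 3194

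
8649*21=181629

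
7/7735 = 1/1105 = 0.00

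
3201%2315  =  886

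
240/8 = 30 = 30.00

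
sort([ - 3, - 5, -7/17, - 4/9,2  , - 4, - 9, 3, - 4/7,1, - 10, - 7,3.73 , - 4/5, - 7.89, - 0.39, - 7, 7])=[ - 10,  -  9, - 7.89, - 7 , - 7, - 5, - 4,  -  3, - 4/5, - 4/7, - 4/9, - 7/17,-0.39,1, 2 , 3, 3.73, 7] 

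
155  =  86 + 69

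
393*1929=758097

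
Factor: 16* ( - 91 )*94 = - 2^5 * 7^1 *13^1*47^1 =- 136864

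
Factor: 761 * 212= 161332= 2^2 * 53^1 * 761^1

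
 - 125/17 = -8 + 11/17 = - 7.35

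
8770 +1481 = 10251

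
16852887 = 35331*477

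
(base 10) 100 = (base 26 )3m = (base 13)79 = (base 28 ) 3G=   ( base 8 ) 144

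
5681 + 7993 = 13674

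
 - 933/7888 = -1  +  6955/7888 = -0.12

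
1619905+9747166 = 11367071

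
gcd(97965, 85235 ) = 5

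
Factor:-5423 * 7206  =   - 39078138 = - 2^1*3^1*11^1 * 17^1*29^1 *1201^1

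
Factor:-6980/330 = -2^1*3^ (-1)*11^( - 1)*349^1 =-698/33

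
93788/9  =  93788/9 = 10420.89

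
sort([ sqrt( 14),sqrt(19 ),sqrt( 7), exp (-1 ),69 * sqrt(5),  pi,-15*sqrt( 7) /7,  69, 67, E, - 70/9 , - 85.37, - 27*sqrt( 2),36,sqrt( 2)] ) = [-85.37, - 27*sqrt( 2), - 70/9,-15*sqrt( 7 )/7,exp( - 1), sqrt( 2), sqrt( 7 ), E, pi, sqrt( 14), sqrt( 19), 36, 67,69, 69 * sqrt(5)]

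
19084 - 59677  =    -  40593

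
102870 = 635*162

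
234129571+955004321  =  1189133892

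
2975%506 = 445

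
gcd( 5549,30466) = 1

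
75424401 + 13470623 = 88895024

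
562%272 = 18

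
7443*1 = 7443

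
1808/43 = 42 + 2/43  =  42.05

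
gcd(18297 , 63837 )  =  9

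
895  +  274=1169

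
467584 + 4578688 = 5046272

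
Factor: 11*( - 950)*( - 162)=1692900 =2^2*3^4*5^2*11^1*19^1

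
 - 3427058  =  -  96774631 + 93347573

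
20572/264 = 77 + 61/66 =77.92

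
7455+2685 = 10140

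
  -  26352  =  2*( - 13176 )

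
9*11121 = 100089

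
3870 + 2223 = 6093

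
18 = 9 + 9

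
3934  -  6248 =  - 2314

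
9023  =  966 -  - 8057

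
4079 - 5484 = -1405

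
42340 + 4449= 46789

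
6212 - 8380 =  - 2168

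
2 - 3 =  - 1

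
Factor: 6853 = 7^1 * 11^1*89^1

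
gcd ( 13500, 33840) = 180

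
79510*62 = 4929620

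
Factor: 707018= 2^1 * 13^1*71^1 * 383^1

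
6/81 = 2/27= 0.07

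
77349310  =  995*77738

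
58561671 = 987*59333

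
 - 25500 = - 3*8500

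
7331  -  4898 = 2433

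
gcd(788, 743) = 1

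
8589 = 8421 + 168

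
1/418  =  1/418= 0.00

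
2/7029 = 2/7029 = 0.00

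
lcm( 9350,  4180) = 355300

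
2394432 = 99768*24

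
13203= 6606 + 6597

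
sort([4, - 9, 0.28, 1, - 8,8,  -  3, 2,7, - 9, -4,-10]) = [ - 10, - 9, - 9, - 8, - 4, - 3,0.28,1,2 , 4, 7, 8 ] 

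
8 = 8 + 0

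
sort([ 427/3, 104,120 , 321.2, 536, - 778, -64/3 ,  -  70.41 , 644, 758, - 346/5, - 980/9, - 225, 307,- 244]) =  [ - 778,-244 , - 225, - 980/9 ,-70.41, - 346/5,-64/3 , 104, 120, 427/3 , 307,321.2, 536,644,758]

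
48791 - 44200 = 4591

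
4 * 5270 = 21080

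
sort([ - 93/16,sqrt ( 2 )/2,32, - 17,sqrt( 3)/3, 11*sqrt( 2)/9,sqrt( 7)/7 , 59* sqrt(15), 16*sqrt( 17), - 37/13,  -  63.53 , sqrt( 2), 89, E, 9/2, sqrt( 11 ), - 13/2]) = [ - 63.53, - 17,  -  13/2,-93/16,-37/13 , sqrt ( 7 ) /7, sqrt(3 )/3,sqrt( 2) /2, sqrt( 2), 11*sqrt( 2)/9, E, sqrt( 11), 9/2, 32, 16*sqrt( 17 ),89, 59*sqrt( 15 )] 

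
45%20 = 5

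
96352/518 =186+2/259 = 186.01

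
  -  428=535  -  963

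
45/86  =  45/86 = 0.52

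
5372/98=2686/49 =54.82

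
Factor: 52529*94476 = 2^2*3^1*7873^1*52529^1 =4962729804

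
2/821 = 2/821 = 0.00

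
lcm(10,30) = 30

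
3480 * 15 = 52200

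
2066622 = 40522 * 51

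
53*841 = 44573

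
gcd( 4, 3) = 1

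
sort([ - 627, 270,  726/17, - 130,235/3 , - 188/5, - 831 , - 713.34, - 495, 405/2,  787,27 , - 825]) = [-831,-825, - 713.34, - 627, - 495, - 130, - 188/5,27,726/17,235/3,  405/2,270, 787]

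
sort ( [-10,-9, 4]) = [ -10, -9, 4]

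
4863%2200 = 463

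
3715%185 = 15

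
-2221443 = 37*(-60039 )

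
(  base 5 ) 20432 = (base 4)111113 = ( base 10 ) 1367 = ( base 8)2527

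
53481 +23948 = 77429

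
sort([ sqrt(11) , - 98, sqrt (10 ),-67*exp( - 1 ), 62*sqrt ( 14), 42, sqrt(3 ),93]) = [-98, - 67*exp( - 1), sqrt ( 3 ), sqrt(10 ),  sqrt(11 ), 42, 93,  62 * sqrt( 14)]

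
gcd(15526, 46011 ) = 7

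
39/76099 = 39/76099 = 0.00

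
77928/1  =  77928  =  77928.00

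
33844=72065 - 38221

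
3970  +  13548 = 17518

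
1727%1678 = 49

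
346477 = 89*3893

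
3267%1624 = 19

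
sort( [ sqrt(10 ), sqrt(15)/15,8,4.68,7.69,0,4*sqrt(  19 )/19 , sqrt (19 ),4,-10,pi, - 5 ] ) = [  -  10, - 5,0,sqrt( 15)/15, 4*sqrt(19)/19, pi, sqrt(10),4,  sqrt(19),4.68, 7.69, 8 ]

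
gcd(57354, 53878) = 1738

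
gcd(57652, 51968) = 812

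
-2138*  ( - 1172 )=2505736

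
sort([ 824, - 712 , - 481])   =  [ - 712, - 481,824 ] 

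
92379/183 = 504+49/61 = 504.80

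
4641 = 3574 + 1067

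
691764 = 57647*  12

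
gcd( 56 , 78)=2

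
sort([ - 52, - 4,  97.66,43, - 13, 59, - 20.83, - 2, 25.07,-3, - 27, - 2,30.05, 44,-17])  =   [ -52, - 27,-20.83, - 17, - 13, - 4,-3, - 2, - 2,25.07 , 30.05, 43,  44,  59,97.66]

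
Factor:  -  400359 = - 3^1 *113^1*1181^1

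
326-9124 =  - 8798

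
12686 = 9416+3270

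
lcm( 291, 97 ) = 291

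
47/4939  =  47/4939 =0.01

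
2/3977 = 2/3977 = 0.00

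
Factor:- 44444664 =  - 2^3*3^2*11^1*17^1*3301^1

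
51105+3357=54462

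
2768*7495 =20746160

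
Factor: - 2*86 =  - 172 =-2^2*  43^1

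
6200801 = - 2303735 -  - 8504536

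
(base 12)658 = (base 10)932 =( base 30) 112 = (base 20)26C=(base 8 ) 1644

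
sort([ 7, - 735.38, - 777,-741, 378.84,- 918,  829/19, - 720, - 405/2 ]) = [ - 918, -777, - 741, - 735.38 , - 720, - 405/2, 7,829/19, 378.84] 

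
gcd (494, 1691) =19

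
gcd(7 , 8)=1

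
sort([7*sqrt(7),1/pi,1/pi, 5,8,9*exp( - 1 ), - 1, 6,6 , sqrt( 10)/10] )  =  [ - 1, sqrt( 10 ) /10,1/pi,1/pi, 9 *exp(-1),5, 6,6,8 , 7 * sqrt( 7 )]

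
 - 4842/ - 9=538/1 = 538.00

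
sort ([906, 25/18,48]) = [ 25/18, 48, 906 ] 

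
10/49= 10/49 = 0.20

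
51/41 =51/41 = 1.24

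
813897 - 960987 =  - 147090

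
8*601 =4808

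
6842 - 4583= 2259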